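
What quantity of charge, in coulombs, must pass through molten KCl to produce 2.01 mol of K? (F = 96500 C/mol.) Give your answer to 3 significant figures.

1.94×10^5 C

K⁺ + e⁻ → K, so n(e⁻) = 1 × 2.01 = 2.010 mol
Q = 2.010 × 96500 = 1.940×10^5 C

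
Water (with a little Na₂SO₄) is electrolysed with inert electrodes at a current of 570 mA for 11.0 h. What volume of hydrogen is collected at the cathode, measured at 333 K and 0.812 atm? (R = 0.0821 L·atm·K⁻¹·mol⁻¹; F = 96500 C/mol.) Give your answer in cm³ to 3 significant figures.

3940 cm³

Charge passed = 0.570 × 39600 = 22570 C
n(e⁻) = Q/F = 22570/96500 = 0.2339 mol
2H⁺ + 2e⁻ → H₂, so n(H₂) = 0.2339 / 2 = 0.1170 mol
V = nRT/P = 0.1170 × 0.0821 × 333 / 0.812 = 3.939 L
= 3940 cm³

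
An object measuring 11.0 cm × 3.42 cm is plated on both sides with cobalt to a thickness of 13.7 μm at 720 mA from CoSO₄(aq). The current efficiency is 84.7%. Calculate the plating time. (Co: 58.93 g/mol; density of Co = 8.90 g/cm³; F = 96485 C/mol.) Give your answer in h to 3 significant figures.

1.37 h

Plated area = 2 × 11.0 × 3.42 = 75.24 cm²
Volume = 75.24 × 13.7×10⁻⁴ cm = 0.1031 cm³
m(Co) = 0.1031 × 8.90 = 0.9176 g
n(Co) = 0.9176 / 58.93 = 0.01557 mol; n(e⁻) = 2 × 0.01557 = 0.03114 mol
Q = 0.03114 × 96485 / 0.847 = 3547 C
t = 3547 / 0.720 = 4926 s = 1.37 h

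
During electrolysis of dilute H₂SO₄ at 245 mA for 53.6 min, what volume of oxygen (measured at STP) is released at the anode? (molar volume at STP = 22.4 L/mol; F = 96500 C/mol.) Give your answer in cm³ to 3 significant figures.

45.7 cm³

Charge passed = 0.245 × 3216 = 787.9 C
n(e⁻) = Q/F = 787.9/96500 = 0.008165 mol
2H₂O → O₂ + 4H⁺ + 4e⁻, so n(O₂) = 0.008165 / 4 = 0.002041 mol
V = 0.002041 × 22.4 = 0.04572 L
= 45.7 cm³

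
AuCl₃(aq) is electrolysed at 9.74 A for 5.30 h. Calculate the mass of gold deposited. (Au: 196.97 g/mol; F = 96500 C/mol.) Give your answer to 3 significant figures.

126 g

Q = 9.74 A × 19080 s = 1.858×10^5 C
Moles of electrons = 1.858×10^5 / 96500 = 1.925 mol
Au³⁺ + 3e⁻ → Au, so n(Au) = 1.925 / 3 = 0.6417 mol
m = 0.6417 × 196.97 = 126 g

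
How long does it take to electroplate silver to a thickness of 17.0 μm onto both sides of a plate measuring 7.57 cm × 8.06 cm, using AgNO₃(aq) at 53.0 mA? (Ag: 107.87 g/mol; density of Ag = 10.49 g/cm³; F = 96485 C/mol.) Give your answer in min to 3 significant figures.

612 min

Plated area = 2 × 7.57 × 8.06 = 122.0 cm²
Volume = 122.0 × 17.0×10⁻⁴ cm = 0.2074 cm³
m(Ag) = 0.2074 × 10.49 = 2.176 g
n(Ag) = 2.176 / 107.87 = 0.02017 mol; n(e⁻) = 0.02017 mol
Q = 0.02017 × 96485 = 1946 C
t = 1946 / 0.0530 = 36720 s = 612 min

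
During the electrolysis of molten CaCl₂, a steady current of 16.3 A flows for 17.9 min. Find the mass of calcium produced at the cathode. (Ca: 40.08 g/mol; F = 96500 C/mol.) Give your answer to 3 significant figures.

Q = It = 16.3 × 1074 = 17510 C
Moles of electrons = 17510 / 96500 = 0.1815 mol
Ca²⁺ + 2e⁻ → Ca, so n(Ca) = 0.1815 / 2 = 0.09075 mol
m = 0.09075 × 40.08 = 3.64 g

3.64 g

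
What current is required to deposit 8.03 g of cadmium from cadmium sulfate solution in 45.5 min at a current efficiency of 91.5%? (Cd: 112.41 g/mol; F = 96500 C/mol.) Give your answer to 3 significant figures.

n(Cd) = 8.03 / 112.41 = 0.07143 mol
Cd²⁺ + 2e⁻ → Cd, so n(e⁻) = 2 × 0.07143 = 0.1429 mol
Q = 0.1429 × 96500 / 0.915 = 15070 C
I = Q / t = 15070 / 2730 s = 5.52 A

5.52 A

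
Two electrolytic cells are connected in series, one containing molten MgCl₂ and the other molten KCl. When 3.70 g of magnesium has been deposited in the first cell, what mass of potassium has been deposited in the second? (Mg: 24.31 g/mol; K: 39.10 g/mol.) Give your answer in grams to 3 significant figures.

n(Mg) = 3.70 / 24.31 = 0.1522 mol
Mg²⁺ + 2e⁻ → Mg, so n(e⁻) = 2 × 0.1522 = 0.3044 mol
Same current for the same time ⇒ same n(e⁻) = 0.3044 mol in both cells.
K⁺ + e⁻ → K, so n(K) = 0.3044 mol
m(K) = 0.3044 × 39.10 = 11.9 g

11.9 g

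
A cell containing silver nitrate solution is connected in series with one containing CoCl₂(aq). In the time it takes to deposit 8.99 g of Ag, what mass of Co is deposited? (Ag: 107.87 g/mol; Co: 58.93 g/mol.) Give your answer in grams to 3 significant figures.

n(Ag) = 8.99 / 107.87 = 0.08334 mol
Ag⁺ + e⁻ → Ag, so n(e⁻) = 0.08334 mol
Since the cells are in series, n(e⁻) in the Co cell is also 0.08334 mol.
Co²⁺ + 2e⁻ → Co, so n(Co) = 0.08334 / 2 = 0.04167 mol
m(Co) = 0.04167 × 58.93 = 2.46 g

2.46 g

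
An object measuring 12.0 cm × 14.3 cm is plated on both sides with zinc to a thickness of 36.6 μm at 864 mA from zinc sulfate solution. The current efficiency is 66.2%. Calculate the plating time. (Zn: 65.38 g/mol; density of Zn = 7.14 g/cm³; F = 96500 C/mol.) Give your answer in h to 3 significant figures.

12.9 h

Plated area = 2 × 12.0 × 14.3 = 343.2 cm²
Volume = 343.2 × 36.6×10⁻⁴ cm = 1.256 cm³
m(Zn) = 1.256 × 7.14 = 8.968 g
n(Zn) = 8.968 / 65.38 = 0.1372 mol; n(e⁻) = 2 × 0.1372 = 0.2744 mol
Q = 0.2744 × 96500 / 0.662 = 40000 C
t = 40000 / 0.864 = 46300 s = 12.9 h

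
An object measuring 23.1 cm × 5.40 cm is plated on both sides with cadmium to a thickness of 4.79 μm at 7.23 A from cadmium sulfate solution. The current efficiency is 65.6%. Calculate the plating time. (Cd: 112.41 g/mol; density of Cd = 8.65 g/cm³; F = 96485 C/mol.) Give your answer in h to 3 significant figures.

Plated area = 2 × 23.1 × 5.40 = 249.5 cm²
Volume = 249.5 × 4.79×10⁻⁴ cm = 0.1195 cm³
m(Cd) = 0.1195 × 8.65 = 1.034 g
n(Cd) = 1.034 / 112.41 = 0.009198 mol; n(e⁻) = 2 × 0.009198 = 0.01840 mol
Q = 0.01840 × 96485 / 0.656 = 2706 C
t = 2706 / 7.23 = 374.3 s = 0.104 h

0.104 h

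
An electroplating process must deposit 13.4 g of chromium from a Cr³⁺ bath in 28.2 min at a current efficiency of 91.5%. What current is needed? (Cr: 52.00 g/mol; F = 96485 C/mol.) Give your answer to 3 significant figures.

48.2 A

n(Cr) = 13.4 / 52.00 = 0.2577 mol
Cr³⁺ + 3e⁻ → Cr, so n(e⁻) = 3 × 0.2577 = 0.7731 mol
Q = 0.7731 × 96485 / 0.915 = 81520 C
I = Q / t = 81520 / 1692 s = 48.2 A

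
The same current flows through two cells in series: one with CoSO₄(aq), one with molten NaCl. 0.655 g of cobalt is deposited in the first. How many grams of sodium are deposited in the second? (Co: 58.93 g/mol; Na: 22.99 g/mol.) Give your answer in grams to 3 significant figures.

0.511 g

n(Co) = 0.655 / 58.93 = 0.01111 mol
Co²⁺ + 2e⁻ → Co, so n(e⁻) = 2 × 0.01111 = 0.02222 mol
Since the cells are in series, n(e⁻) in the Na cell is also 0.02222 mol.
Na⁺ + e⁻ → Na, so n(Na) = 0.02222 mol
m(Na) = 0.02222 × 22.99 = 0.511 g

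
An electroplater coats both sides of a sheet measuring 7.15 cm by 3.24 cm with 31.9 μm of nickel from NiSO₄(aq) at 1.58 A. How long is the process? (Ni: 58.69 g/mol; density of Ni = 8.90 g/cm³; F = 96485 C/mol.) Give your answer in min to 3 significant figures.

Plated area = 2 × 7.15 × 3.24 = 46.33 cm²
Volume = 46.33 × 31.9×10⁻⁴ cm = 0.1478 cm³
m(Ni) = 0.1478 × 8.90 = 1.315 g
n(Ni) = 1.315 / 58.69 = 0.02241 mol; n(e⁻) = 2 × 0.02241 = 0.04482 mol
Q = 0.04482 × 96485 = 4324 C
t = 4324 / 1.58 = 2737 s = 45.6 min

45.6 min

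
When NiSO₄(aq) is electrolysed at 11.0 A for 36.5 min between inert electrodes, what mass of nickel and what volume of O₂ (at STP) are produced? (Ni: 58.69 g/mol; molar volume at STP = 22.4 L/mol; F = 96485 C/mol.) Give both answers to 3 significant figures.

Q = 11.0 × 2190 = 24090 C; n(e⁻) = 24090 / 96485 = 0.2497 mol
Cathode: Ni²⁺ + 2e⁻ → Ni → n(Ni) = 0.2497/2 = 0.1249 mol → 7.33 g
Anode: 2H₂O → O₂ + 4H⁺ + 4e⁻ → n(O₂) = 0.2497/4 = 0.06243 mol → 1.40 L

7.33 g Ni; 1.40 L O₂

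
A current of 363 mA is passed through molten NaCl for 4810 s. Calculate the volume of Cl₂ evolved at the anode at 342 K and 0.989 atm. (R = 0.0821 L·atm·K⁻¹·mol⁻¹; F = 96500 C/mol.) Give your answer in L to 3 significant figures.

0.257 L

Q = 0.363 A × 4810 s = 1746 C
n(e⁻) = Q/F = 1746/96500 = 0.01809 mol
2Cl⁻ → Cl₂ + 2e⁻, so n(Cl₂) = 0.01809 / 2 = 0.009045 mol
V = nRT/P = 0.009045 × 0.0821 × 342 / 0.989 = 0.2568 L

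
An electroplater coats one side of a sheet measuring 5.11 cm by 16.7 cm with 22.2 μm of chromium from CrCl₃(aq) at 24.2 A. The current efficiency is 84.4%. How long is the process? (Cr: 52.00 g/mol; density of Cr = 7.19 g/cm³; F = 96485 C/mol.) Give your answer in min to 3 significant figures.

6.19 min

Plated area = 5.11 × 16.7 = 85.34 cm²
Volume = 85.34 × 22.2×10⁻⁴ cm = 0.1895 cm³
m(Cr) = 0.1895 × 7.19 = 1.363 g
n(Cr) = 1.363 / 52.00 = 0.02621 mol; n(e⁻) = 3 × 0.02621 = 0.07863 mol
Q = 0.07863 × 96485 / 0.844 = 8989 C
t = 8989 / 24.2 = 371.4 s = 6.19 min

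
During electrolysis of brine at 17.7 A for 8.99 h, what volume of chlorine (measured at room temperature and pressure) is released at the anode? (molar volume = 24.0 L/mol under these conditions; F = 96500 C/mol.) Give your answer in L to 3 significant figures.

Q = 17.7 A × 32364 s = 5.728×10^5 C
Moles of electrons = 5.728×10^5 / 96500 = 5.936 mol
2Cl⁻ → Cl₂ + 2e⁻, so n(Cl₂) = 5.936 / 2 = 2.968 mol
V = 2.968 × 24.0 = 71.23 L

71.2 L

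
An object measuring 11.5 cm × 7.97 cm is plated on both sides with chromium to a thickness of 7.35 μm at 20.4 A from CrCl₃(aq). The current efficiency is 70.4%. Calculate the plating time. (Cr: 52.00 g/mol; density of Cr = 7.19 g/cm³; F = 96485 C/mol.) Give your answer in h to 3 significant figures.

0.104 h

Plated area = 2 × 11.5 × 7.97 = 183.3 cm²
Volume = 183.3 × 7.35×10⁻⁴ cm = 0.1347 cm³
m(Cr) = 0.1347 × 7.19 = 0.9685 g
n(Cr) = 0.9685 / 52.00 = 0.01863 mol; n(e⁻) = 3 × 0.01863 = 0.05589 mol
Q = 0.05589 × 96485 / 0.704 = 7660 C
t = 7660 / 20.4 = 375.5 s = 0.104 h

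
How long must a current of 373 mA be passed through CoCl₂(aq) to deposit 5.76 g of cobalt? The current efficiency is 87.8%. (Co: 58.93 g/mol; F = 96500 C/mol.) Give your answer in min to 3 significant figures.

960 min

n(Co) = 5.76 / 58.93 = 0.09774 mol
Co²⁺ + 2e⁻ → Co, so n(e⁻) = 2 × 0.09774 = 0.1955 mol
Q = 0.1955 × 96500 / 0.878 = 21490 C
t = Q / I = 21490 / 0.373 = 57610 s = 960 min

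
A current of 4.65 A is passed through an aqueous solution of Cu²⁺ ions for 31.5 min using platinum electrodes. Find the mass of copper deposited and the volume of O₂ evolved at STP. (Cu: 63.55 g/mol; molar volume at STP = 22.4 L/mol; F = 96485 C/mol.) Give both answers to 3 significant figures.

Q = 4.65 × 1890 = 8789 C; n(e⁻) = 8789 / 96485 = 0.09109 mol
Cathode: Cu²⁺ + 2e⁻ → Cu → n(Cu) = 0.09109/2 = 0.04555 mol → 2.89 g
Anode: 2H₂O → O₂ + 4H⁺ + 4e⁻ → n(O₂) = 0.09109/4 = 0.02277 mol → 0.510 L

2.89 g Cu; 0.510 L O₂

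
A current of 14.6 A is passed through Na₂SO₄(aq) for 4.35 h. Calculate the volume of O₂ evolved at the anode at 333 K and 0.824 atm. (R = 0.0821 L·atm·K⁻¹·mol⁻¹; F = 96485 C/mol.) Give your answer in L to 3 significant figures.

Q = 14.6 A × 15660 s = 2.286×10^5 C
Moles of electrons = 2.286×10^5 / 96485 = 2.369 mol
2H₂O → O₂ + 4H⁺ + 4e⁻, so n(O₂) = 2.369 / 4 = 0.5923 mol
V = nRT/P = 0.5923 × 0.0821 × 333 / 0.824 = 19.65 L

19.7 L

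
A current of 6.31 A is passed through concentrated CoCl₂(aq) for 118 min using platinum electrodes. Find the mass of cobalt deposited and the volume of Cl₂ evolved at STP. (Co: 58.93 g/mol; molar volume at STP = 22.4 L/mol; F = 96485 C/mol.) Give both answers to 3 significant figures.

13.6 g Co; 5.19 L Cl₂

Q = 6.31 × 7080 = 44670 C; n(e⁻) = 44670 / 96485 = 0.4630 mol
Cathode: Co²⁺ + 2e⁻ → Co → n(Co) = 0.4630/2 = 0.2315 mol → 13.6 g
Anode: 2Cl⁻ → Cl₂ + 2e⁻ → n(Cl₂) = 0.4630/2 = 0.2315 mol → 5.19 L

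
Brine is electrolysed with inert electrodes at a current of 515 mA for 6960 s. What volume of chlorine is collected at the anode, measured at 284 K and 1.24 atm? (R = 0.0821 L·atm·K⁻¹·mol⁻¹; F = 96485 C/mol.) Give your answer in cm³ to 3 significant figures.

349 cm³

Charge passed = 0.515 × 6960 = 3584 C
Moles of electrons = 3584 / 96485 = 0.03715 mol
2Cl⁻ → Cl₂ + 2e⁻, so n(Cl₂) = 0.03715 / 2 = 0.01858 mol
V = nRT/P = 0.01858 × 0.0821 × 284 / 1.24 = 0.3494 L
= 349 cm³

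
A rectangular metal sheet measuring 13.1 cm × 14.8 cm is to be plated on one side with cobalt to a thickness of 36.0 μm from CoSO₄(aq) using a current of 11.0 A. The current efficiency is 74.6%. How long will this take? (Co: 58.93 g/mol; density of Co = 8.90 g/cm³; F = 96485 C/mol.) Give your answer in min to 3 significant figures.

41.3 min

Plated area = 13.1 × 14.8 = 193.9 cm²
Volume = 193.9 × 36.0×10⁻⁴ cm = 0.6980 cm³
m(Co) = 0.6980 × 8.90 = 6.212 g
n(Co) = 6.212 / 58.93 = 0.1054 mol; n(e⁻) = 2 × 0.1054 = 0.2108 mol
Q = 0.2108 × 96485 / 0.746 = 27260 C
t = 27260 / 11.0 = 2478 s = 41.3 min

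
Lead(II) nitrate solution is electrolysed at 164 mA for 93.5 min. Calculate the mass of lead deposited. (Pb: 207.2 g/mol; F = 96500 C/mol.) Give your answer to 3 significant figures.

0.988 g

Charge passed = 0.164 × 5610 = 920.0 C
n(e⁻) = Q/F = 920.0/96500 = 0.009534 mol
Pb²⁺ + 2e⁻ → Pb, so n(Pb) = 0.009534 / 2 = 0.004767 mol
m = 0.004767 × 207.2 = 0.988 g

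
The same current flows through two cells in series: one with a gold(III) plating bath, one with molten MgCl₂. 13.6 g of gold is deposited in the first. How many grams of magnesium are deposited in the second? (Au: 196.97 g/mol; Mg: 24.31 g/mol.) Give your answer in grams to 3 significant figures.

2.52 g

n(Au) = 13.6 / 196.97 = 0.06905 mol
Au³⁺ + 3e⁻ → Au, so n(e⁻) = 3 × 0.06905 = 0.2072 mol
The cells are in series, so the same charge (and hence the same n(e⁻) = 0.2072 mol) passes through both.
Mg²⁺ + 2e⁻ → Mg, so n(Mg) = 0.2072 / 2 = 0.1036 mol
m(Mg) = 0.1036 × 24.31 = 2.52 g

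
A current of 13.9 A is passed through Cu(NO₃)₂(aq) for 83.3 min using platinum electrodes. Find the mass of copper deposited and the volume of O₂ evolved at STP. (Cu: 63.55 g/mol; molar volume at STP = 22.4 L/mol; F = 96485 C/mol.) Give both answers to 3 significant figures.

Q = 13.9 × 4998 = 69470 C; n(e⁻) = 69470 / 96485 = 0.7200 mol
Cathode: Cu²⁺ + 2e⁻ → Cu → n(Cu) = 0.7200/2 = 0.3600 mol → 22.9 g
Anode: 2H₂O → O₂ + 4H⁺ + 4e⁻ → n(O₂) = 0.7200/4 = 0.1800 mol → 4.03 L

22.9 g Cu; 4.03 L O₂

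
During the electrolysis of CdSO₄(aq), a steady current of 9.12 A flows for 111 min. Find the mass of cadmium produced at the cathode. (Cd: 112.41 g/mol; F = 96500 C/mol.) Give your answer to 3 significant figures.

35.4 g

Q = It = 9.12 × 6660 = 60740 C
n(e⁻) = 60740 / 96500 = 0.6294 mol
Cd²⁺ + 2e⁻ → Cd, so n(Cd) = 0.6294 / 2 = 0.3147 mol
m = 0.3147 × 112.41 = 35.4 g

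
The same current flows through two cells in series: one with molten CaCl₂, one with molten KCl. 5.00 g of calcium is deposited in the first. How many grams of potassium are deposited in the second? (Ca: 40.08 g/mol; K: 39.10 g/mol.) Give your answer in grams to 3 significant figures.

n(Ca) = 5.00 / 40.08 = 0.1248 mol
Ca²⁺ + 2e⁻ → Ca, so n(e⁻) = 2 × 0.1248 = 0.2496 mol
In series, the same 0.2496 mol of electrons flows through the second cell.
K⁺ + e⁻ → K, so n(K) = 0.2496 mol
m(K) = 0.2496 × 39.10 = 9.76 g

9.76 g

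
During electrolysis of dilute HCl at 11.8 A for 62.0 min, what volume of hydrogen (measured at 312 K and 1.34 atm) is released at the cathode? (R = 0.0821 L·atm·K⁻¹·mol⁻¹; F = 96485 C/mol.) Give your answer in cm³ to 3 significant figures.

4350 cm³

Q = 11.8 A × 3720 s = 43900 C
n(e⁻) = Q/F = 43900/96485 = 0.4550 mol
2H⁺ + 2e⁻ → H₂, so n(H₂) = 0.4550 / 2 = 0.2275 mol
V = nRT/P = 0.2275 × 0.0821 × 312 / 1.34 = 4.349 L
= 4350 cm³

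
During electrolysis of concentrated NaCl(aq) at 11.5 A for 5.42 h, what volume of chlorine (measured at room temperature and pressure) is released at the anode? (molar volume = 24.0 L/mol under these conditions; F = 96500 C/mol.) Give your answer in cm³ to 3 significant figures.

Charge passed = 11.5 × 19512 = 2.244×10^5 C
n(e⁻) = 2.244×10^5 / 96500 = 2.325 mol
2Cl⁻ → Cl₂ + 2e⁻, so n(Cl₂) = 2.325 / 2 = 1.163 mol
V = 1.163 × 24.0 = 27.91 L
= 27900 cm³

27900 cm³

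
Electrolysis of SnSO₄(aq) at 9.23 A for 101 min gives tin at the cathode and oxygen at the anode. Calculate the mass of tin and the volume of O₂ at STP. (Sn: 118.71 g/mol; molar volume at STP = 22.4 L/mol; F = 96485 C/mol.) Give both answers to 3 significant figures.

34.4 g Sn; 3.25 L O₂

Q = 9.23 × 6060 = 55930 C; n(e⁻) = 55930 / 96485 = 0.5797 mol
Cathode: Sn²⁺ + 2e⁻ → Sn → n(Sn) = 0.5797/2 = 0.2899 mol → 34.4 g
Anode: 2H₂O → O₂ + 4H⁺ + 4e⁻ → n(O₂) = 0.5797/4 = 0.1449 mol → 3.25 L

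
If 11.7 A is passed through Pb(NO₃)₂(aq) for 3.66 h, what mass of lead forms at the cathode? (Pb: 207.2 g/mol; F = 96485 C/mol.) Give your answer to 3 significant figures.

166 g

Q = It = 11.7 × 13176 = 1.542×10^5 C
n(e⁻) = Q/F = 1.542×10^5/96485 = 1.598 mol
Pb²⁺ + 2e⁻ → Pb, so n(Pb) = 1.598 / 2 = 0.7990 mol
m = 0.7990 × 207.2 = 166 g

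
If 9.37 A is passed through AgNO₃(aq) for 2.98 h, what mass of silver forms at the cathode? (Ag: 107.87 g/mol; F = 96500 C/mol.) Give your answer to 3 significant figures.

112 g

Q = 9.37 A × 10728 s = 1.005×10^5 C
n(e⁻) = 1.005×10^5 / 96500 = 1.041 mol
Ag⁺ + e⁻ → Ag, so n(Ag) = 1.041 mol
m = 1.041 × 107.87 = 112 g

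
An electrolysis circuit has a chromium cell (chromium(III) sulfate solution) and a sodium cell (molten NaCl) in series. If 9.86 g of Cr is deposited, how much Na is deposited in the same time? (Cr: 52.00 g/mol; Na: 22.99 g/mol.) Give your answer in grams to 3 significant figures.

13.1 g

n(Cr) = 9.86 / 52.00 = 0.1896 mol
Cr³⁺ + 3e⁻ → Cr, so n(e⁻) = 3 × 0.1896 = 0.5688 mol
In series, the same 0.5688 mol of electrons flows through the second cell.
Na⁺ + e⁻ → Na, so n(Na) = 0.5688 mol
m(Na) = 0.5688 × 22.99 = 13.1 g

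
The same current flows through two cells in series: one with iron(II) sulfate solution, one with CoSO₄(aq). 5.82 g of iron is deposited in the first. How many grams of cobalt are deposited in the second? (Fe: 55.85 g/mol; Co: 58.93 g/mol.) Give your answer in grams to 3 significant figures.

n(Fe) = 5.82 / 55.85 = 0.1042 mol
Fe²⁺ + 2e⁻ → Fe, so n(e⁻) = 2 × 0.1042 = 0.2084 mol
In series, the same 0.2084 mol of electrons flows through the second cell.
Co²⁺ + 2e⁻ → Co, so n(Co) = 0.2084 / 2 = 0.1042 mol
m(Co) = 0.1042 × 58.93 = 6.14 g

6.14 g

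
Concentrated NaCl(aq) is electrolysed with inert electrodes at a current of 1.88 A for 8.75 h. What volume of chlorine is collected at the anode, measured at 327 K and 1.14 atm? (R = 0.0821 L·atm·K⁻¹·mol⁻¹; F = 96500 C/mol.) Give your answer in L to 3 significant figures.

7.23 L

Q = It = 1.88 × 31500 = 59220 C
n(e⁻) = 59220 / 96500 = 0.6137 mol
2Cl⁻ → Cl₂ + 2e⁻, so n(Cl₂) = 0.6137 / 2 = 0.3069 mol
V = nRT/P = 0.3069 × 0.0821 × 327 / 1.14 = 7.227 L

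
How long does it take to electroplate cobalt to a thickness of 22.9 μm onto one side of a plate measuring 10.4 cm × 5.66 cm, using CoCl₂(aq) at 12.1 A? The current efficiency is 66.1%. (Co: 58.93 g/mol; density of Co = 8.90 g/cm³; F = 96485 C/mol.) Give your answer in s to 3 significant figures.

491 s

Plated area = 10.4 × 5.66 = 58.86 cm²
Volume = 58.86 × 22.9×10⁻⁴ cm = 0.1348 cm³
m(Co) = 0.1348 × 8.90 = 1.200 g
n(Co) = 1.200 / 58.93 = 0.02036 mol; n(e⁻) = 2 × 0.02036 = 0.04072 mol
Q = 0.04072 × 96485 / 0.661 = 5944 C
t = 5944 / 12.1 = 491.2 s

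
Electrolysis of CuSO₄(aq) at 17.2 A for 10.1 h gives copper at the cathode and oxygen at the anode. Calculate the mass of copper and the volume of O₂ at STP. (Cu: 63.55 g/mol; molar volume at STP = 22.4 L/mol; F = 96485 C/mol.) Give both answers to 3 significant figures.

206 g Cu; 36.3 L O₂

Q = 17.2 × 36360 = 6.254×10^5 C; n(e⁻) = 6.254×10^5 / 96485 = 6.482 mol
Cathode: Cu²⁺ + 2e⁻ → Cu → n(Cu) = 6.482/2 = 3.241 mol → 206 g
Anode: 2H₂O → O₂ + 4H⁺ + 4e⁻ → n(O₂) = 6.482/4 = 1.621 mol → 36.3 L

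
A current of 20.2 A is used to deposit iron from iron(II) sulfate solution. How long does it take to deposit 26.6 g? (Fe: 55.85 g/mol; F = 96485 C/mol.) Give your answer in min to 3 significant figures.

n(Fe) = 26.6 / 55.85 = 0.4763 mol
Fe²⁺ + 2e⁻ → Fe, so n(e⁻) = 2 × 0.4763 = 0.9526 mol
Q = 0.9526 × 96485 = 91910 C
t = Q / I = 91910 / 20.2 = 4550 s = 75.8 min

75.8 min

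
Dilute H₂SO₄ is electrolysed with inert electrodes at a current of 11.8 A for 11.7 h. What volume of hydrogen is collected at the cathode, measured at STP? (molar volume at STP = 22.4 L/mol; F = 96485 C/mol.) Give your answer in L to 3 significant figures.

57.7 L

Q = 11.8 A × 42120 s = 4.970×10^5 C
n(e⁻) = Q/F = 4.970×10^5/96485 = 5.151 mol
2H⁺ + 2e⁻ → H₂, so n(H₂) = 5.151 / 2 = 2.576 mol
V = 2.576 × 22.4 = 57.70 L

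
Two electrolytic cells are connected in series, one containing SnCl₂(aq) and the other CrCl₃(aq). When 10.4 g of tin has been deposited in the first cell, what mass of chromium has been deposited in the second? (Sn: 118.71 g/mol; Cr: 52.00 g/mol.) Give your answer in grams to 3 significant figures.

n(Sn) = 10.4 / 118.71 = 0.08761 mol
Sn²⁺ + 2e⁻ → Sn, so n(e⁻) = 2 × 0.08761 = 0.1752 mol
In series, the same 0.1752 mol of electrons flows through the second cell.
Cr³⁺ + 3e⁻ → Cr, so n(Cr) = 0.1752 / 3 = 0.05840 mol
m(Cr) = 0.05840 × 52.00 = 3.04 g

3.04 g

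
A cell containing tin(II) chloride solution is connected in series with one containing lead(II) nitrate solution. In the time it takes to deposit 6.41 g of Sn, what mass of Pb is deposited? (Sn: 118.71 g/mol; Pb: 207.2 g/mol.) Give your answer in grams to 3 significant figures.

11.2 g

n(Sn) = 6.41 / 118.71 = 0.05400 mol
Sn²⁺ + 2e⁻ → Sn, so n(e⁻) = 2 × 0.05400 = 0.1080 mol
The cells are in series, so the same charge (and hence the same n(e⁻) = 0.1080 mol) passes through both.
Pb²⁺ + 2e⁻ → Pb, so n(Pb) = 0.1080 / 2 = 0.05400 mol
m(Pb) = 0.05400 × 207.2 = 11.2 g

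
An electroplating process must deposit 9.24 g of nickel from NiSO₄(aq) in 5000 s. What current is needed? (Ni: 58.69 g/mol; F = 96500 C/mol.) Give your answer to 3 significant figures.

n(Ni) = 9.24 / 58.69 = 0.1574 mol
Ni²⁺ + 2e⁻ → Ni, so n(e⁻) = 2 × 0.1574 = 0.3148 mol
Q = 0.3148 × 96500 = 30380 C
I = Q / t = 30380 / 5000 s = 6.08 A

6.08 A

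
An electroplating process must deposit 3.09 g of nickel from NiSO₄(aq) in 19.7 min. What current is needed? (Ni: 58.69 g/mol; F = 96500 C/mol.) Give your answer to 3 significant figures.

n(Ni) = 3.09 / 58.69 = 0.05265 mol
Ni²⁺ + 2e⁻ → Ni, so n(e⁻) = 2 × 0.05265 = 0.1053 mol
Q = 0.1053 × 96500 = 10160 C
I = Q / t = 10160 / 1182 s = 8.60 A

8.60 A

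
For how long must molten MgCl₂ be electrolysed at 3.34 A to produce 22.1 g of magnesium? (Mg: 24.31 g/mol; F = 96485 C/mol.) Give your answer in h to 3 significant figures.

n(Mg) = 22.1 / 24.31 = 0.9091 mol
Mg²⁺ + 2e⁻ → Mg, so n(e⁻) = 2 × 0.9091 = 1.818 mol
Q = 1.818 × 96485 = 1.754×10^5 C
t = Q / I = 1.754×10^5 / 3.34 = 52510 s = 14.6 h

14.6 h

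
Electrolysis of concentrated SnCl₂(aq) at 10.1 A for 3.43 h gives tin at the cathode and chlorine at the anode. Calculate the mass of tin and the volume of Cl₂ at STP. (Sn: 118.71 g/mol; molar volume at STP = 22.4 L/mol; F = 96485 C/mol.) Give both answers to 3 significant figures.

Q = 10.1 × 12348 = 1.247×10^5 C; n(e⁻) = 1.247×10^5 / 96485 = 1.292 mol
Cathode: Sn²⁺ + 2e⁻ → Sn → n(Sn) = 1.292/2 = 0.6460 mol → 76.7 g
Anode: 2Cl⁻ → Cl₂ + 2e⁻ → n(Cl₂) = 1.292/2 = 0.6460 mol → 14.5 L

76.7 g Sn; 14.5 L Cl₂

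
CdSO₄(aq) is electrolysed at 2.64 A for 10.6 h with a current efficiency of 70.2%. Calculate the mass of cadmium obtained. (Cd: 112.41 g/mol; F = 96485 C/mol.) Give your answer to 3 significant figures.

Q = 2.64 × 38160 = 1.007×10^5 C
n(e⁻) = 1.007×10^5 / 96485 = 1.044 mol
Cd²⁺ + 2e⁻ → Cd, so theoretical m(Cd) = 0.5220 × 112.41 = 58.68 g
Actual mass = 70.2% × 58.68 = 41.2 g

41.2 g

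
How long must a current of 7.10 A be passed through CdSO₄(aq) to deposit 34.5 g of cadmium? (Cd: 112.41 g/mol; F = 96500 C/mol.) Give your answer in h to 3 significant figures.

n(Cd) = 34.5 / 112.41 = 0.3069 mol
Cd²⁺ + 2e⁻ → Cd, so n(e⁻) = 2 × 0.3069 = 0.6138 mol
Q = 0.6138 × 96500 = 59230 C
t = Q / I = 59230 / 7.10 = 8342 s = 2.32 h

2.32 h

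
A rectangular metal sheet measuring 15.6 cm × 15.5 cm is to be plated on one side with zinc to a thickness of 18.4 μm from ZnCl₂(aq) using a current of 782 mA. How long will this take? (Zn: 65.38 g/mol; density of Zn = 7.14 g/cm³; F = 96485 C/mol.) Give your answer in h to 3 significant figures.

Plated area = 15.6 × 15.5 = 241.8 cm²
Volume = 241.8 × 18.4×10⁻⁴ cm = 0.4449 cm³
m(Zn) = 0.4449 × 7.14 = 3.177 g
n(Zn) = 3.177 / 65.38 = 0.04859 mol; n(e⁻) = 2 × 0.04859 = 0.09718 mol
Q = 0.09718 × 96485 = 9376 C
t = 9376 / 0.782 = 11990 s = 3.33 h

3.33 h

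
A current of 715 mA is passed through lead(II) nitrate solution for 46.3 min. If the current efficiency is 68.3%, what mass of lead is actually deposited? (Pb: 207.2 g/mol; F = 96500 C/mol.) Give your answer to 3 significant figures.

1.46 g

Q = 0.715 × 2778 = 1986 C
n(e⁻) = 1986 / 96500 = 0.02058 mol
Pb²⁺ + 2e⁻ → Pb, so theoretical m(Pb) = 0.01029 × 207.2 = 2.132 g
Actual mass = 68.3% × 2.132 = 1.46 g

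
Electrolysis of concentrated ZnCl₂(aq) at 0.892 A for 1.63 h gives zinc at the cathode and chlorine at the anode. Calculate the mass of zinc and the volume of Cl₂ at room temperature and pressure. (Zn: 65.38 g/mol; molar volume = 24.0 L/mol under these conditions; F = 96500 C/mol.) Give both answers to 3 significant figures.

1.77 g Zn; 0.651 L Cl₂

Q = 0.892 × 5868 = 5234 C; n(e⁻) = 5234 / 96500 = 0.05424 mol
Cathode: Zn²⁺ + 2e⁻ → Zn → n(Zn) = 0.05424/2 = 0.02712 mol → 1.77 g
Anode: 2Cl⁻ → Cl₂ + 2e⁻ → n(Cl₂) = 0.05424/2 = 0.02712 mol → 0.651 L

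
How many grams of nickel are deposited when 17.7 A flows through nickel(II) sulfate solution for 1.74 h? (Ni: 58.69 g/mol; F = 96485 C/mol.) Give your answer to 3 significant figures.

33.7 g

Q = 17.7 A × 6264 s = 1.109×10^5 C
n(e⁻) = 1.109×10^5 / 96485 = 1.149 mol
Ni²⁺ + 2e⁻ → Ni, so n(Ni) = 1.149 / 2 = 0.5745 mol
m = 0.5745 × 58.69 = 33.7 g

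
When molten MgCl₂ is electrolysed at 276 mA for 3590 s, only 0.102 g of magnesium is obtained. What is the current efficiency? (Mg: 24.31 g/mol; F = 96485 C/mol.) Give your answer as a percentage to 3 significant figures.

Q = 0.276 × 3590 = 990.8 C
n(e⁻) = 990.8 / 96485 = 0.01027 mol
Mg²⁺ + 2e⁻ → Mg, so theoretical n(Mg) = 0.005135 mol → 0.1248 g
Efficiency = 0.102 / 0.1248 = 0.8173 = 81.7%

81.7%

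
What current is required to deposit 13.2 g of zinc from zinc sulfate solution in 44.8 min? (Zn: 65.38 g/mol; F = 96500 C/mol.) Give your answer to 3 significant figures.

n(Zn) = 13.2 / 65.38 = 0.2019 mol
Zn²⁺ + 2e⁻ → Zn, so n(e⁻) = 2 × 0.2019 = 0.4038 mol
Q = 0.4038 × 96500 = 38970 C
I = Q / t = 38970 / 2688 s = 14.5 A

14.5 A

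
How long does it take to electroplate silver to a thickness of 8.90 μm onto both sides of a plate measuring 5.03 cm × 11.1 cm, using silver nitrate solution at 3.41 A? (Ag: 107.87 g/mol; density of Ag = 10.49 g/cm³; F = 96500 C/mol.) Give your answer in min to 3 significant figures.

4.56 min

Plated area = 2 × 5.03 × 11.1 = 111.7 cm²
Volume = 111.7 × 8.90×10⁻⁴ cm = 0.09941 cm³
m(Ag) = 0.09941 × 10.49 = 1.043 g
n(Ag) = 1.043 / 107.87 = 0.009669 mol; n(e⁻) = 0.009669 mol
Q = 0.009669 × 96500 = 933.1 C
t = 933.1 / 3.41 = 273.6 s = 4.56 min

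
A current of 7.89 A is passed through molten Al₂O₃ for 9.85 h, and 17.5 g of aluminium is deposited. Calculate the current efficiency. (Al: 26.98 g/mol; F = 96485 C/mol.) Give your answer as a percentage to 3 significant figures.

67.1%

Q = 7.89 × 35460 = 2.798×10^5 C
n(e⁻) = 2.798×10^5 / 96485 = 2.900 mol
Al³⁺ + 3e⁻ → Al, so theoretical n(Al) = 0.9667 mol → 26.08 g
Efficiency = 17.5 / 26.08 = 0.6710 = 67.1%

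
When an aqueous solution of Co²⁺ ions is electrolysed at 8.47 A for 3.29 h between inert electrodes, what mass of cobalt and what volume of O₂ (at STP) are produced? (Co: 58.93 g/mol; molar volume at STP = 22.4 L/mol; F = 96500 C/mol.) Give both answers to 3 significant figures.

30.6 g Co; 5.82 L O₂

Q = 8.47 × 11844 = 1.003×10^5 C; n(e⁻) = 1.003×10^5 / 96500 = 1.039 mol
Cathode: Co²⁺ + 2e⁻ → Co → n(Co) = 1.039/2 = 0.5195 mol → 30.6 g
Anode: 2H₂O → O₂ + 4H⁺ + 4e⁻ → n(O₂) = 1.039/4 = 0.2598 mol → 5.82 L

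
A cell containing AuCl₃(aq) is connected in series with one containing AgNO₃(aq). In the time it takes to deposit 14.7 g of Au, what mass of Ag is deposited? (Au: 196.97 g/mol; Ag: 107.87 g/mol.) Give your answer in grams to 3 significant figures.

24.2 g

n(Au) = 14.7 / 196.97 = 0.07463 mol
Au³⁺ + 3e⁻ → Au, so n(e⁻) = 3 × 0.07463 = 0.2239 mol
Since the cells are in series, n(e⁻) in the Ag cell is also 0.2239 mol.
Ag⁺ + e⁻ → Ag, so n(Ag) = 0.2239 mol
m(Ag) = 0.2239 × 107.87 = 24.2 g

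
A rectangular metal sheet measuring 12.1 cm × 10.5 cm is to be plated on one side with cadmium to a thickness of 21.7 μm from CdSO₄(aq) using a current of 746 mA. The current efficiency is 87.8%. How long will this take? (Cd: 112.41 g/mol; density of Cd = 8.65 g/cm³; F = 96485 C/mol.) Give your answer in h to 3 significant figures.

Plated area = 12.1 × 10.5 = 127.1 cm²
Volume = 127.1 × 21.7×10⁻⁴ cm = 0.2758 cm³
m(Cd) = 0.2758 × 8.65 = 2.386 g
n(Cd) = 2.386 / 112.41 = 0.02123 mol; n(e⁻) = 2 × 0.02123 = 0.04246 mol
Q = 0.04246 × 96485 / 0.878 = 4666 C
t = 4666 / 0.746 = 6255 s = 1.74 h

1.74 h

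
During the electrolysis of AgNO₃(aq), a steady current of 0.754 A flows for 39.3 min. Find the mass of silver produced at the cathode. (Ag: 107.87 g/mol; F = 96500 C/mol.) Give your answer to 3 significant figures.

Charge passed = 0.754 × 2358 = 1778 C
n(e⁻) = 1778 / 96500 = 0.01842 mol
Ag⁺ + e⁻ → Ag, so n(Ag) = 0.01842 mol
m = 0.01842 × 107.87 = 1.99 g

1.99 g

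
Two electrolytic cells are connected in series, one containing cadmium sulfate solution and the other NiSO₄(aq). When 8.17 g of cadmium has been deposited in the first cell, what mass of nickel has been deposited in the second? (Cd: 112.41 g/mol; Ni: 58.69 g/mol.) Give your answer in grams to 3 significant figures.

4.27 g

n(Cd) = 8.17 / 112.41 = 0.07268 mol
Cd²⁺ + 2e⁻ → Cd, so n(e⁻) = 2 × 0.07268 = 0.1454 mol
In series, the same 0.1454 mol of electrons flows through the second cell.
Ni²⁺ + 2e⁻ → Ni, so n(Ni) = 0.1454 / 2 = 0.07270 mol
m(Ni) = 0.07270 × 58.69 = 4.27 g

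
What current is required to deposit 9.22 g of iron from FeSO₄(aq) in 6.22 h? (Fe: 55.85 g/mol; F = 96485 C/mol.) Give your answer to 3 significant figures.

n(Fe) = 9.22 / 55.85 = 0.1651 mol
Fe²⁺ + 2e⁻ → Fe, so n(e⁻) = 2 × 0.1651 = 0.3302 mol
Q = 0.3302 × 96485 = 31860 C
I = Q / t = 31860 / 22392 s = 1.42 A

1.42 A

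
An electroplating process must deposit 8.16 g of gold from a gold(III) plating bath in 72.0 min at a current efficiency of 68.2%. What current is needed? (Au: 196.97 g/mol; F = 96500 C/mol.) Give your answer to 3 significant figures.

n(Au) = 8.16 / 196.97 = 0.04143 mol
Au³⁺ + 3e⁻ → Au, so n(e⁻) = 3 × 0.04143 = 0.1243 mol
Q = 0.1243 × 96500 / 0.682 = 17590 C
I = Q / t = 17590 / 4320 s = 4.07 A

4.07 A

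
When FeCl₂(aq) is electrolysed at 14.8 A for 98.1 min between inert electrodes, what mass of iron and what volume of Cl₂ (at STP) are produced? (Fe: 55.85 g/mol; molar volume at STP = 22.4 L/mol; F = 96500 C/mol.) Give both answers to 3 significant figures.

25.2 g Fe; 10.1 L Cl₂

Q = 14.8 × 5886 = 87110 C; n(e⁻) = 87110 / 96500 = 0.9027 mol
Cathode: Fe²⁺ + 2e⁻ → Fe → n(Fe) = 0.9027/2 = 0.4514 mol → 25.2 g
Anode: 2Cl⁻ → Cl₂ + 2e⁻ → n(Cl₂) = 0.9027/2 = 0.4514 mol → 10.1 L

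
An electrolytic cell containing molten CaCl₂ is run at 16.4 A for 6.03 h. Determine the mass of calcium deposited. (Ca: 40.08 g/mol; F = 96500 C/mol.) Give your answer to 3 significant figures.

73.9 g

Q = 16.4 A × 21708 s = 3.560×10^5 C
n(e⁻) = 3.560×10^5 / 96500 = 3.689 mol
Ca²⁺ + 2e⁻ → Ca, so n(Ca) = 3.689 / 2 = 1.845 mol
m = 1.845 × 40.08 = 73.9 g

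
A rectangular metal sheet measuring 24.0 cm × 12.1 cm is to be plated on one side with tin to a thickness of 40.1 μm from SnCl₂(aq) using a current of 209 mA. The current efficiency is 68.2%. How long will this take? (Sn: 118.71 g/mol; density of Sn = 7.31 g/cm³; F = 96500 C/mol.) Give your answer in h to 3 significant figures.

27.0 h

Plated area = 24.0 × 12.1 = 290.4 cm²
Volume = 290.4 × 40.1×10⁻⁴ cm = 1.165 cm³
m(Sn) = 1.165 × 7.31 = 8.516 g
n(Sn) = 8.516 / 118.71 = 0.07174 mol; n(e⁻) = 2 × 0.07174 = 0.1435 mol
Q = 0.1435 × 96500 / 0.682 = 20300 C
t = 20300 / 0.209 = 97130 s = 27.0 h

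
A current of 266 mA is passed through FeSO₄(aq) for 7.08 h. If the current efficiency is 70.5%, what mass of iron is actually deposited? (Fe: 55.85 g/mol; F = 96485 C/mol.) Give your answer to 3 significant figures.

Q = 0.266 × 25488 = 6780 C
n(e⁻) = 6780 / 96485 = 0.07027 mol
Fe²⁺ + 2e⁻ → Fe, so theoretical m(Fe) = 0.03514 × 55.85 = 1.963 g
Actual mass = 70.5% × 1.963 = 1.38 g

1.38 g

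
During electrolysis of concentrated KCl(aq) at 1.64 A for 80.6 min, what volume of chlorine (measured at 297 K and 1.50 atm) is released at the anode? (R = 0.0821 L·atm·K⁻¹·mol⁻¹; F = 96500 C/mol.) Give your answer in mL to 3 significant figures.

Q = It = 1.64 × 4836 = 7931 C
Moles of electrons = 7931 / 96500 = 0.08219 mol
2Cl⁻ → Cl₂ + 2e⁻, so n(Cl₂) = 0.08219 / 2 = 0.04110 mol
V = nRT/P = 0.04110 × 0.0821 × 297 / 1.50 = 0.6681 L
= 668 mL

668 mL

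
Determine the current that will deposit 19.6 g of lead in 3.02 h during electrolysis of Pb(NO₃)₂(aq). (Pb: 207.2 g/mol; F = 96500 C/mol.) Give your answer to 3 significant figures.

n(Pb) = 19.6 / 207.2 = 0.09459 mol
Pb²⁺ + 2e⁻ → Pb, so n(e⁻) = 2 × 0.09459 = 0.1892 mol
Q = 0.1892 × 96500 = 18260 C
I = Q / t = 18260 / 10872 s = 1.68 A

1.68 A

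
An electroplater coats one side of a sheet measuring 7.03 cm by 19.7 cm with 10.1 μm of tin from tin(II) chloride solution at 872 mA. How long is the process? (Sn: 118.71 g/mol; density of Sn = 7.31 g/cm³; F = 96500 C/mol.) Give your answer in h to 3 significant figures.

Plated area = 7.03 × 19.7 = 138.5 cm²
Volume = 138.5 × 10.1×10⁻⁴ cm = 0.1399 cm³
m(Sn) = 0.1399 × 7.31 = 1.023 g
n(Sn) = 1.023 / 118.71 = 0.008618 mol; n(e⁻) = 2 × 0.008618 = 0.01724 mol
Q = 0.01724 × 96500 = 1664 C
t = 1664 / 0.872 = 1908 s = 0.530 h

0.530 h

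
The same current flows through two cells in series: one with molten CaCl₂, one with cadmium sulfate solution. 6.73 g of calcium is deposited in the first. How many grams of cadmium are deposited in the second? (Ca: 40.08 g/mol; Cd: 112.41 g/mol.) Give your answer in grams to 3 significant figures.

n(Ca) = 6.73 / 40.08 = 0.1679 mol
Ca²⁺ + 2e⁻ → Ca, so n(e⁻) = 2 × 0.1679 = 0.3358 mol
In series, the same 0.3358 mol of electrons flows through the second cell.
Cd²⁺ + 2e⁻ → Cd, so n(Cd) = 0.3358 / 2 = 0.1679 mol
m(Cd) = 0.1679 × 112.41 = 18.9 g

18.9 g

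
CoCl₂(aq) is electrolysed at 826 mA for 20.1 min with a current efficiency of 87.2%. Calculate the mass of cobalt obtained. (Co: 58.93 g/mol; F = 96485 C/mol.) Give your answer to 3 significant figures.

0.265 g

Q = 0.826 × 1206 = 996.2 C
n(e⁻) = 996.2 / 96485 = 0.01032 mol
Co²⁺ + 2e⁻ → Co, so theoretical m(Co) = 0.005160 × 58.93 = 0.3041 g
Actual mass = 87.2% × 0.3041 = 0.265 g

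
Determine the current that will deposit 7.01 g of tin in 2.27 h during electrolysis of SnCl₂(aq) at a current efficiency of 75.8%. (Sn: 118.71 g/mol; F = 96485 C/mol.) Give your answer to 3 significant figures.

n(Sn) = 7.01 / 118.71 = 0.05905 mol
Sn²⁺ + 2e⁻ → Sn, so n(e⁻) = 2 × 0.05905 = 0.1181 mol
Q = 0.1181 × 96485 / 0.758 = 15030 C
I = Q / t = 15030 / 8172 s = 1.84 A

1.84 A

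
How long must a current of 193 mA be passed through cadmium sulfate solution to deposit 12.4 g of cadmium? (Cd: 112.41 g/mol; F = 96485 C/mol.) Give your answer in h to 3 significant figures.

n(Cd) = 12.4 / 112.41 = 0.1103 mol
Cd²⁺ + 2e⁻ → Cd, so n(e⁻) = 2 × 0.1103 = 0.2206 mol
Q = 0.2206 × 96485 = 21280 C
t = Q / I = 21280 / 0.193 = 1.103×10^5 s = 30.6 h

30.6 h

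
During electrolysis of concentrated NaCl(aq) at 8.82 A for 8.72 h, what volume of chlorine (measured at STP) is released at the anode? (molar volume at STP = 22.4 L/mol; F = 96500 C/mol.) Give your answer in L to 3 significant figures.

32.1 L

Q = 8.82 A × 31392 s = 2.769×10^5 C
Moles of electrons = 2.769×10^5 / 96500 = 2.869 mol
2Cl⁻ → Cl₂ + 2e⁻, so n(Cl₂) = 2.869 / 2 = 1.435 mol
V = 1.435 × 22.4 = 32.14 L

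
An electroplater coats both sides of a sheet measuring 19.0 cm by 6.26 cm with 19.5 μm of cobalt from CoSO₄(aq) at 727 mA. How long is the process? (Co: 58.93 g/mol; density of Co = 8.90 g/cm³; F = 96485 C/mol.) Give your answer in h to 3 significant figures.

Plated area = 2 × 19.0 × 6.26 = 237.9 cm²
Volume = 237.9 × 19.5×10⁻⁴ cm = 0.4639 cm³
m(Co) = 0.4639 × 8.90 = 4.129 g
n(Co) = 4.129 / 58.93 = 0.07007 mol; n(e⁻) = 2 × 0.07007 = 0.1401 mol
Q = 0.1401 × 96485 = 13520 C
t = 13520 / 0.727 = 18600 s = 5.17 h

5.17 h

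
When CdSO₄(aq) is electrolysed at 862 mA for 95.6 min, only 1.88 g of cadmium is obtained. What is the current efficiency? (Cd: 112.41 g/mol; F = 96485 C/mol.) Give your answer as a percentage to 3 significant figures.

Q = 0.862 × 5736 = 4944 C
n(e⁻) = 4944 / 96485 = 0.05124 mol
Cd²⁺ + 2e⁻ → Cd, so theoretical n(Cd) = 0.02562 mol → 2.880 g
Efficiency = 1.88 / 2.880 = 0.6528 = 65.3%

65.3%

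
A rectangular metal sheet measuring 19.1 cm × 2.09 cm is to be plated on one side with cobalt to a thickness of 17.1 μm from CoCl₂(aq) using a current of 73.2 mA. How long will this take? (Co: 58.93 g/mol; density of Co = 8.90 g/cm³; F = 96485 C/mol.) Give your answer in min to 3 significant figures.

453 min

Plated area = 19.1 × 2.09 = 39.92 cm²
Volume = 39.92 × 17.1×10⁻⁴ cm = 0.06826 cm³
m(Co) = 0.06826 × 8.90 = 0.6075 g
n(Co) = 0.6075 / 58.93 = 0.01031 mol; n(e⁻) = 2 × 0.01031 = 0.02062 mol
Q = 0.02062 × 96485 = 1990 C
t = 1990 / 0.0732 = 27190 s = 453 min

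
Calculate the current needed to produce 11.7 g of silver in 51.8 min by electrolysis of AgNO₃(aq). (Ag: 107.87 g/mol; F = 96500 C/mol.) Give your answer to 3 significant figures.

3.37 A

n(Ag) = 11.7 / 107.87 = 0.1085 mol
Ag⁺ + e⁻ → Ag, so n(e⁻) = 0.1085 mol
Q = 0.1085 × 96500 = 10470 C
I = Q / t = 10470 / 3108 s = 3.37 A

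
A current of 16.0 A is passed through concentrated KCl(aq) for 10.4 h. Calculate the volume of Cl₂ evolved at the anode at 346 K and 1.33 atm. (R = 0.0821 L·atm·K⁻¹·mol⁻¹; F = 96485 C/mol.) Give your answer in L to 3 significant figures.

Q = It = 16.0 × 37440 = 5.990×10^5 C
n(e⁻) = 5.990×10^5 / 96485 = 6.208 mol
2Cl⁻ → Cl₂ + 2e⁻, so n(Cl₂) = 6.208 / 2 = 3.104 mol
V = nRT/P = 3.104 × 0.0821 × 346 / 1.33 = 66.30 L

66.3 L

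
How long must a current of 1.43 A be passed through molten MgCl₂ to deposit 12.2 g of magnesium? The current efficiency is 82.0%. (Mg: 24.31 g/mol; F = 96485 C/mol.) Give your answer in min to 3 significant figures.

n(Mg) = 12.2 / 24.31 = 0.5019 mol
Mg²⁺ + 2e⁻ → Mg, so n(e⁻) = 2 × 0.5019 = 1.004 mol
Q = 1.004 × 96485 / 0.820 = 1.181×10^5 C
t = Q / I = 1.181×10^5 / 1.43 = 82590 s = 1380 min

1380 min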